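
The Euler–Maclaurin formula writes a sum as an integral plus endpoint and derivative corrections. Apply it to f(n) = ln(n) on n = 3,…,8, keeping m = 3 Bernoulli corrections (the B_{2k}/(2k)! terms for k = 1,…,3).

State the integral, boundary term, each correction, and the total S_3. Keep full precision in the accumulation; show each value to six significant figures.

Integral: ∫_3^8 ln(x) dx = 8.33970.
Endpoint term: (f(3) + f(8))/2 = (1.09861 + 2.07944)/2 = 1.58903.
Running total after boundary: 9.92872.
Correction k=1: B_{2}/2! · (f^{(1)}(8) − f^{(1)}(3)) = 1/12 · (0.125000 − 0.333333) = -0.0173611.
Running total after k=1: 9.91136.
Correction k=2: B_{4}/4! · (f^{(3)}(8) − f^{(3)}(3)) = −1/720 · (0.00390625 − 0.0740741) = 9.74553e-05.
Running total after k=2: 9.91146.
Correction k=3: B_{6}/6! · (f^{(5)}(8) − f^{(5)}(3)) = 1/30240 · (0.000732422 − 0.0987654) = -3.24183e-06.

S_3 ≈ 9.91146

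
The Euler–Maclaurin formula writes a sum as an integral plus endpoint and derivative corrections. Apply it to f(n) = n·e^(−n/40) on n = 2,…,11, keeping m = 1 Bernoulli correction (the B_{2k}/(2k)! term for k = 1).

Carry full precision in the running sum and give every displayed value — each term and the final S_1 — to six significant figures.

S_1 ≈ 53.6378

The integral term ∫_2^11 x·e^(−x/40) dx = 48.5383.
Endpoint term: (f(2) + f(11))/2 = (1.90246 + 8.35529)/2 = 5.12888.
Integral + boundary = 53.6672.
Order-1 term: 1/12 · (0.550690 − 0.903668) = -0.0294148.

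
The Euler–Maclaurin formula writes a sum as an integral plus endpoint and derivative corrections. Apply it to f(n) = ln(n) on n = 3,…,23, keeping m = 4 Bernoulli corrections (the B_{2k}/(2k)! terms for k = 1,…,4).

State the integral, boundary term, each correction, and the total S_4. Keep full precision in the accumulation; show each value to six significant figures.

S_4 ≈ 50.9135

The integral term ∫_3^23 ln(x) dx = 48.8205.
Boundary: ½(f(3) + f(23)) = ½(1.09861 + 3.13549) = 2.11705.
So far: 50.9376.
Correction k=1: B_{2}/2! · (f^{(1)}(23) − f^{(1)}(3)) = 1/12 · (0.0434783 − 0.333333) = -0.0241546.
After k=1: 50.9134.
Correction k=2: B_{4}/4! · (f^{(3)}(23) − f^{(3)}(3)) = −1/720 · (0.000164379 − 0.0740741) = 0.000102652.
After k=2: 50.9135.
Correction k=3: B_{6}/6! · (f^{(5)}(23) − f^{(5)}(3)) = 1/30240 · (3.72883e-06 − 0.0987654) = -3.26593e-06.
After k=3: 50.9135.
Correction k=4: B_{8}/8! · (f^{(7)}(23) − f^{(7)}(3)) = −1/1209600 · (2.11465e-07 − 0.329218) = 2.72171e-07.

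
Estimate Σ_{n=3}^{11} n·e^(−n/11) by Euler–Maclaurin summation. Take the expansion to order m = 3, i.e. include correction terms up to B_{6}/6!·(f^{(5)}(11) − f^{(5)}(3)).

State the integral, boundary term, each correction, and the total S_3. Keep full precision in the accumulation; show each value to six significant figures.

∫_3^11 x·e^(−x/11) dx evaluates to 28.2134.
Boundary: ½(f(3) + f(11)) = ½(2.28390 + 4.04667) = 3.16529.
So far: 31.3787.
Order-1 term: 1/12 · (0.00000 − 0.553673) = -0.0461394.
After k=1: 31.3326.
Order-2 term: −1/720 · (0.00608065 − 0.0171593) = 1.53870e-05.
After k=2: 31.3326.
Order-3 term: 1/30240 · (0.000100507 − 0.000245808) = -4.80494e-09.

S_3 ≈ 31.3326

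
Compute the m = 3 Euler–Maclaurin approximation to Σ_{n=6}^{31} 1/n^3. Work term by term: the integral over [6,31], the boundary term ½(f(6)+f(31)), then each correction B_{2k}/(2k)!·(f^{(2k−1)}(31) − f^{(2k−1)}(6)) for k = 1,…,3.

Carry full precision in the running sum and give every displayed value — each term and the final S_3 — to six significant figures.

S_3 ≈ 0.0158911

The integral term ∫_6^31 1/x^3 dx = 0.0133686.
Boundary: ½(f(6) + f(31)) = ½(0.00462963 + 3.35672e-05) = 0.00233160.
Running total after boundary: 0.0157002.
Order-1 term: 1/12 · (-3.24844e-06 − (-0.00231481)) = 0.000192631.
Running total after k=1: 0.0158928.
Order-2 term: −1/720 · (-6.76054e-08 − (-0.00128601)) = -1.78603e-06.
Running total after k=2: 0.0158910.
Order-3 term: 1/30240 · (-2.95466e-09 − (-0.00150034)) = 4.96144e-08.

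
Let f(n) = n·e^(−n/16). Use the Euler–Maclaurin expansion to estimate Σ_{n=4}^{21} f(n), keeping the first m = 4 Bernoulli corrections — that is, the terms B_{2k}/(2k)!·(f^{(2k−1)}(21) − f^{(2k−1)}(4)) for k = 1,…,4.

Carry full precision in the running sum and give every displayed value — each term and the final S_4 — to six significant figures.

Integral: ∫_4^21 x·e^(−x/16) dx = 89.8816.
Boundary: ½(f(4) + f(21)) = ½(3.11520 + 5.65207) = 4.38364.
So far: 94.2653.
k=1: B_{2}/(2)! × [f^{(1)}(21) − f^{(1)}(4)] = 1/12 × (-0.0841082 − 0.584101) = -0.0556841.
After k=1: 94.2096.
k=2: B_{4}/(4)! × [f^{(3)}(21) − f^{(3)}(4)] = −1/720 × (0.00177416 − 0.00836602) = 9.15537e-06.
After k=2: 94.2096.
k=3: B_{6}/(6)! × [f^{(5)}(21) − f^{(5)}(4)] = 1/30240 × (1.51440e-05 − 5.64469e-05) = -1.36584e-09.
After k=3: 94.2096.
k=4: B_{8}/(8)! × [f^{(7)}(21) − f^{(7)}(4)] = −1/1209600 × (9.12410e-08 − 3.13336e-07) = 1.83610e-13.

S_4 ≈ 94.2096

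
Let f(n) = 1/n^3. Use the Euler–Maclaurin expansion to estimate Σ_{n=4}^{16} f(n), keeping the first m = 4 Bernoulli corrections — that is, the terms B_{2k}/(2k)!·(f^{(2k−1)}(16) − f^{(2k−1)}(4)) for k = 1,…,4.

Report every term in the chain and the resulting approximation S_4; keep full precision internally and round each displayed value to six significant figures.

The integral term ∫_4^16 1/x^3 dx = 0.0292969.
½[f(4) + f(16)] = ½[0.0156250 + 0.000244141] = 0.00793457.
Integral + boundary = 0.0372314.
Correction k=1: B_{2}/2! · (f^{(1)}(16) − f^{(1)}(4)) = 1/12 · (-4.57764e-05 − (-0.0117188)) = 0.000972748.
After k=1: 0.0382042.
Correction k=2: B_{4}/4! · (f^{(3)}(16) − f^{(3)}(4)) = −1/720 · (-3.57628e-06 − (-0.0146484)) = -2.03401e-05.
After k=2: 0.0381839.
Correction k=3: B_{6}/6! · (f^{(5)}(16) − f^{(5)}(4)) = 1/30240 · (-5.86733e-07 − (-0.0384521)) = 1.27155e-06.
After k=3: 0.0381851.
Correction k=4: B_{8}/8! · (f^{(7)}(16) − f^{(7)}(4)) = −1/1209600 · (-1.65019e-07 − (-0.173035)) = -1.43051e-07.

S_4 ≈ 0.0381850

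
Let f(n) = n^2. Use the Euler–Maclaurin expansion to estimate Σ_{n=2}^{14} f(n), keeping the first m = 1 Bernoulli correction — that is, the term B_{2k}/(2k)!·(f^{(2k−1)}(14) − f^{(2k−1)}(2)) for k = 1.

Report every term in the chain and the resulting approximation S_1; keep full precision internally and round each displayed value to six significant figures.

Integral: ∫_2^14 x^2 dx = 912.000.
½[f(2) + f(14)] = ½[4.00000 + 196.000] = 100.000.
Integral + boundary = 1012.00.
k=1: B_{2}/(2)! × [f^{(1)}(14) − f^{(1)}(2)] = 1/12 × (28.0000 − 4.00000) = 2.00000.

S_1 ≈ 1014.00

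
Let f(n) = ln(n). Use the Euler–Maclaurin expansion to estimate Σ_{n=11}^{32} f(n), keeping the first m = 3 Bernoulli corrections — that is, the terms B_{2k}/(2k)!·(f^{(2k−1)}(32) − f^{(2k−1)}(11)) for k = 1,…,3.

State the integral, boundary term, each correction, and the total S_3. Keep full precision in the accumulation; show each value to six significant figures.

The integral term ∫_11^32 ln(x) dx = 63.5267.
Endpoint term: (f(11) + f(32))/2 = (2.39790 + 3.46574)/2 = 2.93182.
So far: 66.4585.
k=1: B_{2}/(2)! × [f^{(1)}(32) − f^{(1)}(11)] = 1/12 × (0.0312500 − 0.0909091) = -0.00497159.
After k=1: 66.4535.
k=2: B_{4}/(4)! × [f^{(3)}(32) − f^{(3)}(11)] = −1/720 × (6.10352e-05 − 0.00150263) = 2.00221e-06.
After k=2: 66.4535.
k=3: B_{6}/(6)! × [f^{(5)}(32) − f^{(5)}(11)] = 1/30240 × (7.15256e-07 − 0.000149021) = -4.90429e-09.

S_3 ≈ 66.4535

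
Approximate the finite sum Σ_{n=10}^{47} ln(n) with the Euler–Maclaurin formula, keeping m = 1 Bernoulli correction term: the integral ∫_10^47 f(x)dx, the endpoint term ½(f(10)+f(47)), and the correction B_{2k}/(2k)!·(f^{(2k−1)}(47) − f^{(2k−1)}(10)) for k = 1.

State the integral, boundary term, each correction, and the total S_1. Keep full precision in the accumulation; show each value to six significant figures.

∫_10^47 ln(x) dx evaluates to 120.931.
Boundary: ½(f(10) + f(47)) = ½(2.30259 + 3.85015) = 3.07637.
Integral + boundary = 124.007.
Order-1 term: 1/12 · (0.0212766 − 0.100000) = -0.00656028.

S_1 ≈ 124.001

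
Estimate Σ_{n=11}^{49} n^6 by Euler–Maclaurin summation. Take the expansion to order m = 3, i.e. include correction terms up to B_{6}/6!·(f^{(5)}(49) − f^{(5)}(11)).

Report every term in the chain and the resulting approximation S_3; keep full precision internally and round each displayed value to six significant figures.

Integral: ∫_11^49 x^6 dx = 9.68862e+10.
Endpoint term: (f(11) + f(49))/2 = (1.77156e+06 + 1.38413e+10)/2 = 6.92153e+09.
So far: 1.03808e+11.
Correction k=1: B_{2}/2! · (f^{(1)}(49) − f^{(1)}(11)) = 1/12 · (1.69485e+09 − 966306) = 1.41157e+08.
After k=1: 1.03949e+11.
Correction k=2: B_{4}/4! · (f^{(3)}(49) − f^{(3)}(11)) = −1/720 · (1.41179e+07 − 159720) = -19386.3.
After k=2: 1.03949e+11.
Correction k=3: B_{6}/6! · (f^{(5)}(49) − f^{(5)}(11)) = 1/30240 · (35280.0 − 7920.00) = 0.904762.

S_3 ≈ 1.03949e+11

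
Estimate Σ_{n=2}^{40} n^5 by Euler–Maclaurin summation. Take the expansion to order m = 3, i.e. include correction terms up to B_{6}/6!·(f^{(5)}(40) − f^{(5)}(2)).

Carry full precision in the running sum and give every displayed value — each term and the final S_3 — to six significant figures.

S_3 ≈ 7.34933e+08

∫_2^40 x^5 dx evaluates to 6.82667e+08.
Boundary: ½(f(2) + f(40)) = ½(32.0000 + 1.02400e+08) = 5.12000e+07.
Running total after boundary: 7.33867e+08.
Order-1 term: 1/12 · (1.28000e+07 − 80.0000) = 1.06666e+06.
After k=1: 7.34933e+08.
Order-2 term: −1/720 · (96000.0 − 240.000) = -133.000.
After k=2: 7.34933e+08.
Order-3 term: 1/30240 · (120.000 − 120.000) = 0.00000.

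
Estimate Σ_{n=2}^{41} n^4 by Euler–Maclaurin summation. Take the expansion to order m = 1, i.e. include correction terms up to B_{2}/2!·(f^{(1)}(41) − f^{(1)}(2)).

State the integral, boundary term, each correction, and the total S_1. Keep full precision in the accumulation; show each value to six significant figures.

∫_2^41 x^4 dx evaluates to 2.31712e+07.
Endpoint term: (f(2) + f(41))/2 = (16.0000 + 2.82576e+06)/2 = 1.41289e+06.
So far: 2.45841e+07.
k=1: B_{2}/(2)! × [f^{(1)}(41) − f^{(1)}(2)] = 1/12 × (275684 − 32.0000) = 22971.0.

S_1 ≈ 2.46071e+07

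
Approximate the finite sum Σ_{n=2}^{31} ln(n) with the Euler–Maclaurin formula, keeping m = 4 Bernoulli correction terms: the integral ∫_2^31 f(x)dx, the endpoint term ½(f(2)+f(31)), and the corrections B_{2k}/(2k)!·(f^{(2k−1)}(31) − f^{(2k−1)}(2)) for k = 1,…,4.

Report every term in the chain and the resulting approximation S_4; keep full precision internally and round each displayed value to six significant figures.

S_4 ≈ 78.0922

Integral: ∫_2^31 ln(x) dx = 76.0673.
Endpoint term: (f(2) + f(31))/2 = (0.693147 + 3.43399)/2 = 2.06357.
So far: 78.1309.
Correction k=1: B_{2}/2! · (f^{(1)}(31) − f^{(1)}(2)) = 1/12 · (0.0322581 − 0.500000) = -0.0389785.
Partial sum through k=1: 78.0919.
Correction k=2: B_{4}/4! · (f^{(3)}(31) − f^{(3)}(2)) = −1/720 · (6.71344e-05 − 0.250000) = 0.000347129.
Partial sum through k=2: 78.0922.
Correction k=3: B_{6}/6! · (f^{(5)}(31) − f^{(5)}(2)) = 1/30240 · (8.38306e-07 − 0.750000) = -2.48016e-05.
Partial sum through k=3: 78.0922.
Correction k=4: B_{8}/8! · (f^{(7)}(31) − f^{(7)}(2)) = −1/1209600 · (2.61698e-08 − 5.62500) = 4.65030e-06.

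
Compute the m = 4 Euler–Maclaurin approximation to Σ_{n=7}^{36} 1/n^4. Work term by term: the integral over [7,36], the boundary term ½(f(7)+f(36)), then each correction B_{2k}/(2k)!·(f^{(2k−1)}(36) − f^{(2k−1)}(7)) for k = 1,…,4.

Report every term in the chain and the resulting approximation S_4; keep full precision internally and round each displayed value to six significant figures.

∫_7^36 1/x^4 dx evaluates to 0.000964673.
Endpoint term: (f(7) + f(36))/2 = (0.000416493 + 5.95374e-07)/2 = 0.000208544.
Running total after boundary: 0.00117322.
k=1: B_{2}/(2)! × [f^{(1)}(36) − f^{(1)}(7)] = 1/12 × (-6.61527e-08 − (-0.000237996)) = 1.98275e-05.
Partial sum through k=1: 0.00119304.
k=2: B_{4}/(4)! × [f^{(3)}(36) − f^{(3)}(7)] = −1/720 × (-1.53131e-09 − (-0.000145712)) = -2.02375e-07.
Partial sum through k=2: 0.00119284.
k=3: B_{6}/(6)! × [f^{(5)}(36) − f^{(5)}(7)] = 1/30240 × (-6.61678e-11 − (-0.000166528)) = 5.50687e-09.
Partial sum through k=3: 0.00119285.
k=4: B_{8}/(8)! × [f^{(7)}(36) − f^{(7)}(7)] = −1/1209600 × (-4.59499e-12 − (-0.000305868)) = -2.52867e-10.

S_4 ≈ 0.00119285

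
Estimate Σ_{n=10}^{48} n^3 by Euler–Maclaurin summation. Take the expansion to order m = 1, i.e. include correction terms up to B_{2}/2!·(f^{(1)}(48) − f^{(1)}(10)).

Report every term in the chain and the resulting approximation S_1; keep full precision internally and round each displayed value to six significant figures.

∫_10^48 x^3 dx evaluates to 1.32460e+06.
½[f(10) + f(48)] = ½[1000.00 + 110592] = 55796.0.
Running total after boundary: 1.38040e+06.
k=1: B_{2}/(2)! × [f^{(1)}(48) − f^{(1)}(10)] = 1/12 × (6912.00 − 300.000) = 551.000.

S_1 ≈ 1.38095e+06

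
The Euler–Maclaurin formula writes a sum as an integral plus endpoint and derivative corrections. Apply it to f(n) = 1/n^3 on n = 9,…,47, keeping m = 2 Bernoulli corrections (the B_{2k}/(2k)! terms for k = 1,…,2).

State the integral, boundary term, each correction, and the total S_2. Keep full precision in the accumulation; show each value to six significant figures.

S_2 ≈ 0.00667508

Integral: ∫_9^47 1/x^3 dx = 0.00594649.
Boundary: ½(f(9) + f(47)) = ½(0.00137174 + 9.63178e-06) = 0.000690687.
Running total after boundary: 0.00663718.
k=1: B_{2}/(2)! × [f^{(1)}(47) − f^{(1)}(9)] = 1/12 × (-6.14794e-07 − (-0.000457247)) = 3.80527e-05.
After k=1: 0.00667523.
k=2: B_{4}/(4)! × [f^{(3)}(47) − f^{(3)}(9)] = −1/720 × (-5.56627e-09 − (-0.000112901)) = -1.56799e-07.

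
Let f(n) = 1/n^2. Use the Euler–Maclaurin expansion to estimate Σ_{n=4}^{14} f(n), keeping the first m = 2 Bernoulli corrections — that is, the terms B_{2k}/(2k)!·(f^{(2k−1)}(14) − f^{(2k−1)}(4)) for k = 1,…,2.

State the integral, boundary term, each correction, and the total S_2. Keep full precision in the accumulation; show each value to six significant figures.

S_2 ≈ 0.214883

Integral: ∫_4^14 1/x^2 dx = 0.178571.
½[f(4) + f(14)] = ½[0.0625000 + 0.00510204] = 0.0338010.
So far: 0.212372.
Correction k=1: B_{2}/2! · (f^{(1)}(14) − f^{(1)}(4)) = 1/12 · (-0.000728863 − (-0.0312500)) = 0.00254343.
After k=1: 0.214916.
Correction k=2: B_{4}/4! · (f^{(3)}(14) − f^{(3)}(4)) = −1/720 · (-4.46243e-05 − (-0.0234375)) = -3.24901e-05.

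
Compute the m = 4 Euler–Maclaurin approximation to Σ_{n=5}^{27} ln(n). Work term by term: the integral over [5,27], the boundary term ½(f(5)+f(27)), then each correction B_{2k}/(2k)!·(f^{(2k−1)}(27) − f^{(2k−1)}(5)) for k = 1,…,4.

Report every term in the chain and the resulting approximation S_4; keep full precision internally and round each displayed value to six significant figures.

The integral term ∫_5^27 ln(x) dx = 58.9404.
½[f(5) + f(27)] = ½[1.60944 + 3.29584] = 2.45264.
Running total after boundary: 61.3930.
Correction k=1: B_{2}/2! · (f^{(1)}(27) − f^{(1)}(5)) = 1/12 · (0.0370370 − 0.200000) = -0.0135802.
Running total after k=1: 61.3795.
Correction k=2: B_{4}/4! · (f^{(3)}(27) − f^{(3)}(5)) = −1/720 · (0.000101611 − 0.0160000) = 2.20811e-05.
Running total after k=2: 61.3795.
Correction k=3: B_{6}/6! · (f^{(5)}(27) − f^{(5)}(5)) = 1/30240 · (1.67260e-06 − 0.00768000) = -2.53913e-07.
Running total after k=3: 61.3795.
Correction k=4: B_{8}/8! · (f^{(7)}(27) − f^{(7)}(5)) = −1/1209600 · (6.88313e-08 − 0.00921600) = 7.61899e-09.

S_4 ≈ 61.3795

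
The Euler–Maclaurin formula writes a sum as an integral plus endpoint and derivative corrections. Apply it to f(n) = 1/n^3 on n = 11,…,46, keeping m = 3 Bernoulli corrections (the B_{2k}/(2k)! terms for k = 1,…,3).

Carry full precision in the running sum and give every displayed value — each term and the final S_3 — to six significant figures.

The integral term ∫_11^46 1/x^3 dx = 0.00389594.
Boundary: ½(f(11) + f(46)) = ½(0.000751315 + 1.02737e-05) = 0.000380794.
Running total after boundary: 0.00427673.
k=1: B_{2}/(2)! × [f^{(1)}(46) − f^{(1)}(11)] = 1/12 × (-6.70023e-07 − (-0.000204904)) = 1.70195e-05.
Partial sum through k=1: 0.00429375.
k=2: B_{4}/(4)! × [f^{(3)}(46) − f^{(3)}(11)] = −1/720 × (-6.33292e-09 − (-3.38684e-05)) = -4.70307e-08.
Partial sum through k=2: 0.00429370.
k=3: B_{6}/(6)! × [f^{(5)}(46) − f^{(5)}(11)] = 1/30240 × (-1.25701e-10 − (-1.17560e-05)) = 3.88752e-10.

S_3 ≈ 0.00429370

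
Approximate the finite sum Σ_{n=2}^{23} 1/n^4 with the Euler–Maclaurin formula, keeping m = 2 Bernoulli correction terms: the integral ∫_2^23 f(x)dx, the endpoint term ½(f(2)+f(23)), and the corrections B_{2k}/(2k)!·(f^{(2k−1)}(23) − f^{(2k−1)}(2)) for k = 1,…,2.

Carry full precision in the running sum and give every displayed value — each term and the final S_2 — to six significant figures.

S_2 ≈ 0.0820056

Integral: ∫_2^23 1/x^4 dx = 0.0416393.
½[f(2) + f(23)] = ½[0.0625000 + 3.57346e-06] = 0.0312518.
Running total after boundary: 0.0728911.
Correction k=1: B_{2}/2! · (f^{(1)}(23) − f^{(1)}(2)) = 1/12 · (-6.21471e-07 − (-0.125000)) = 0.0104166.
Running total after k=1: 0.0833077.
Correction k=2: B_{4}/4! · (f^{(3)}(23) − f^{(3)}(2)) = −1/720 · (-3.52441e-08 − (-0.937500)) = -0.00130208.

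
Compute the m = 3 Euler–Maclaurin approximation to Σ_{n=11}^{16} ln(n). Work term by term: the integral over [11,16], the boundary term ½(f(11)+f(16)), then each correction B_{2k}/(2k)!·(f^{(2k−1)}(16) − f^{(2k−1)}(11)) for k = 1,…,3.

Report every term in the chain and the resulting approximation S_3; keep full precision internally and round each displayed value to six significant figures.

Integral: ∫_11^16 ln(x) dx = 12.9846.
½[f(11) + f(16)] = ½[2.39790 + 2.77259] = 2.58524.
Running total after boundary: 15.5698.
Order-1 term: 1/12 · (0.0625000 − 0.0909091) = -0.00236742.
After k=1: 15.5674.
Order-2 term: −1/720 · (0.000488281 − 0.00150263) = 1.40882e-06.
After k=2: 15.5674.
Order-3 term: 1/30240 · (2.28882e-05 − 0.000149021) = -4.17106e-09.

S_3 ≈ 15.5674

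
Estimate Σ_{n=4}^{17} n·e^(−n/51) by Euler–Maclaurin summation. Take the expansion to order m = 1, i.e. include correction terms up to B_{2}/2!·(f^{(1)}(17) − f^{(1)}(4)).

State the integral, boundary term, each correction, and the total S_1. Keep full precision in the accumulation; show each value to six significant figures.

S_1 ≈ 116.384

Integral: ∫_4^17 x·e^(−x/51) dx = 108.476.
Endpoint term: (f(4) + f(17))/2 = (3.69826 + 12.1810)/2 = 7.93965.
So far: 116.415.
Correction k=1: B_{2}/2! · (f^{(1)}(17) − f^{(1)}(4)) = 1/12 · (0.477688 − 0.852051) = -0.0311969.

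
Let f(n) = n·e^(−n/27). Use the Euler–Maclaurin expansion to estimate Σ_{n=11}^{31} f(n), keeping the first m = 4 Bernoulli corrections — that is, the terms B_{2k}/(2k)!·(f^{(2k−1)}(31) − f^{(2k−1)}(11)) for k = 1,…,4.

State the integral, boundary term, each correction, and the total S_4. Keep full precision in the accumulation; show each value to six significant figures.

∫_11^31 x·e^(−x/27) dx evaluates to 185.900.
Boundary: ½(f(11) + f(31)) = ½(7.31910 + 9.83393) = 8.57652.
So far: 194.477.
Correction k=1: B_{2}/2! · (f^{(1)}(31) − f^{(1)}(11)) = 1/12 · (-0.0469961 − 0.394295) = -0.0367743.
Running total after k=1: 194.440.
Correction k=2: B_{4}/4! · (f^{(3)}(31) − f^{(3)}(11)) = −1/720 · (0.000805832 − 0.00236631) = 2.16733e-06.
Running total after k=2: 194.440.
Correction k=3: B_{6}/6! · (f^{(5)}(31) − f^{(5)}(11)) = 1/30240 · (2.29922e-06 − 5.75000e-06) = -1.14113e-10.
Running total after k=3: 194.440.
Correction k=4: B_{8}/8! · (f^{(7)}(31) − f^{(7)}(11)) = −1/1209600 · (4.79155e-09 − 1.13224e-08) = 5.39919e-15.

S_4 ≈ 194.440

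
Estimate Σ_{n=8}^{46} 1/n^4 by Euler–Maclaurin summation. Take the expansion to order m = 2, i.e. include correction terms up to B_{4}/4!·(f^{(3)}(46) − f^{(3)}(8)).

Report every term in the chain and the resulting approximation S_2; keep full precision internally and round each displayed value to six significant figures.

S_2 ≈ 0.000779891

∫_8^46 1/x^4 dx evaluates to 0.000647617.
Boundary: ½(f(8) + f(46)) = ½(0.000244141 + 2.23341e-07) = 0.000122182.
So far: 0.000769799.
Order-1 term: 1/12 · (-1.94210e-08 − (-0.000122070)) = 1.01709e-05.
Running total after k=1: 0.000779970.
Order-2 term: −1/720 · (-2.75345e-10 − (-5.72205e-05)) = -7.94725e-08.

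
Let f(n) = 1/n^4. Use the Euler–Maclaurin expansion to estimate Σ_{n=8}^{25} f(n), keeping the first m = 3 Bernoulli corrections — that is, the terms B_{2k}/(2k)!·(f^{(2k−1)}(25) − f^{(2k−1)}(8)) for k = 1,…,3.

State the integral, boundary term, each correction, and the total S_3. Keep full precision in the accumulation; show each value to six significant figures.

The integral term ∫_8^25 1/x^4 dx = 0.000629708.
Boundary: ½(f(8) + f(25)) = ½(0.000244141 + 2.56000e-06) = 0.000123350.
So far: 0.000753059.
Correction k=1: B_{2}/2! · (f^{(1)}(25) − f^{(1)}(8)) = 1/12 · (-4.09600e-07 − (-0.000122070)) = 1.01384e-05.
Running total after k=1: 0.000763197.
Correction k=2: B_{4}/4! · (f^{(3)}(25) − f^{(3)}(8)) = −1/720 · (-1.96608e-08 − (-5.72205e-05)) = -7.94456e-08.
Running total after k=2: 0.000763118.
Correction k=3: B_{6}/6! · (f^{(5)}(25) − f^{(5)}(8)) = 1/30240 · (-1.76161e-09 − (-5.00679e-05)) = 1.65563e-09.

S_3 ≈ 0.000763119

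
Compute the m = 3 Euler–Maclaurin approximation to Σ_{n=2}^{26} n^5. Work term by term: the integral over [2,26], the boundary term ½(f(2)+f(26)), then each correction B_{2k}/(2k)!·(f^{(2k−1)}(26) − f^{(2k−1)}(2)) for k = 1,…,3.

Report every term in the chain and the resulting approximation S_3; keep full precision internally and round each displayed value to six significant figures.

∫_2^26 x^5 dx evaluates to 5.14860e+07.
½[f(2) + f(26)] = ½[32.0000 + 1.18814e+07] = 5.94070e+06.
Integral + boundary = 5.74267e+07.
k=1: B_{2}/(2)! × [f^{(1)}(26) − f^{(1)}(2)] = 1/12 × (2.28488e+06 − 80.0000) = 190400.
Running total after k=1: 5.76171e+07.
k=2: B_{4}/(4)! × [f^{(3)}(26) − f^{(3)}(2)] = −1/720 × (40560.0 − 240.000) = -56.0000.
Running total after k=2: 5.76170e+07.
k=3: B_{6}/(6)! × [f^{(5)}(26) − f^{(5)}(2)] = 1/30240 × (120.000 − 120.000) = 0.00000.

S_3 ≈ 5.76170e+07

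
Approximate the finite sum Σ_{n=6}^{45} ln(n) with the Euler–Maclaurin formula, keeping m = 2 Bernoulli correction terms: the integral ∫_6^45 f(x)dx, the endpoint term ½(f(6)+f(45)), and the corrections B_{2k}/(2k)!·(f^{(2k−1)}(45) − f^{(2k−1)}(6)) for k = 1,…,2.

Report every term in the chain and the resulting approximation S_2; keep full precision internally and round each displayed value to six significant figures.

S_2 ≈ 124.336

∫_6^45 ln(x) dx evaluates to 121.549.
Endpoint term: (f(6) + f(45))/2 = (1.79176 + 3.80666)/2 = 2.79921.
Running total after boundary: 124.348.
k=1: B_{2}/(2)! × [f^{(1)}(45) − f^{(1)}(6)] = 1/12 × (0.0222222 − 0.166667) = -0.0120370.
After k=1: 124.336.
k=2: B_{4}/(4)! × [f^{(3)}(45) − f^{(3)}(6)] = −1/720 × (2.19479e-05 − 0.00925926) = 1.28296e-05.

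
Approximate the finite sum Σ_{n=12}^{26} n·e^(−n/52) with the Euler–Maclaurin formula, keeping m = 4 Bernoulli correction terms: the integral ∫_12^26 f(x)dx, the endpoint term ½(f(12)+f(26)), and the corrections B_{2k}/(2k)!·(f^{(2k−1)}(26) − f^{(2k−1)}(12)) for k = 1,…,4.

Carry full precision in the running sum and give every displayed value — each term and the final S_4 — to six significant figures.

∫_12^26 x·e^(−x/52) dx evaluates to 182.086.
Boundary: ½(f(12) + f(26)) = ½(9.52707 + 15.7698) = 12.6484.
So far: 194.735.
Order-1 term: 1/12 · (0.303265 − 0.610710) = -0.0256204.
After k=1: 194.709.
Order-2 term: −1/720 · (0.000560772 − 0.000813075) = 3.50421e-07.
After k=2: 194.709.
Order-3 term: 1/30240 · (3.73295e-07 − 5.17861e-07) = -4.78063e-12.
After k=3: 194.709.
Order-4 term: −1/1209600 · (1.99410e-10 − 2.71830e-10) = 5.98714e-17.

S_4 ≈ 194.709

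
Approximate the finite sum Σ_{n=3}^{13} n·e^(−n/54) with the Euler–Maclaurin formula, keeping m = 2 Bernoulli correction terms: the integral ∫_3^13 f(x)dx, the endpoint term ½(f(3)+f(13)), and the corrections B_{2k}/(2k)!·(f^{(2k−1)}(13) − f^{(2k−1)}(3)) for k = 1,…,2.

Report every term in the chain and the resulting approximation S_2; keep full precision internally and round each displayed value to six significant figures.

S_2 ≈ 74.2545

∫_3^13 x·e^(−x/54) dx evaluates to 67.7510.
½[f(3) + f(13)] = ½[2.83788 + 10.2186] = 6.52823.
So far: 74.2793.
k=1: B_{2}/(2)! × [f^{(1)}(13) − f^{(1)}(3)] = 1/12 × (0.596812 − 0.893406) = -0.0247162.
Partial sum through k=1: 74.2545.
k=2: B_{4}/(4)! × [f^{(3)}(13) − f^{(3)}(3)] = −1/720 × (0.000743794 − 0.000955187) = 2.93601e-07.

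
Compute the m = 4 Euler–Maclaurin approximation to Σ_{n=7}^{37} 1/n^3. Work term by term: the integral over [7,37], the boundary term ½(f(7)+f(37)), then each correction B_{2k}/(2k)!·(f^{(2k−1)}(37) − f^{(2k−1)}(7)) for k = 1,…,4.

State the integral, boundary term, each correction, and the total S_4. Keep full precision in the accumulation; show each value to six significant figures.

S_4 ≈ 0.0114097

The integral term ∫_7^37 1/x^3 dx = 0.00983885.
½[f(7) + f(37)] = ½[0.00291545 + 1.97422e-05] = 0.00146760.
Integral + boundary = 0.0113064.
k=1: B_{2}/(2)! × [f^{(1)}(37) − f^{(1)}(7)] = 1/12 × (-1.60072e-06 − (-0.00124948)) = 0.000103990.
Running total after k=1: 0.0114104.
k=2: B_{4}/(4)! × [f^{(3)}(37) − f^{(3)}(7)] = −1/720 × (-2.33852e-08 − (-0.000509992)) = -7.08289e-07.
Running total after k=2: 0.0114097.
k=3: B_{6}/(6)! × [f^{(5)}(37) − f^{(5)}(7)] = 1/30240 × (-7.17442e-10 − (-0.000437136)) = 1.44555e-08.
Running total after k=3: 0.0114097.
k=4: B_{8}/(8)! × [f^{(7)}(37) − f^{(7)}(7)] = −1/1209600 × (-3.77325e-11 − (-0.000642322)) = -5.31020e-10.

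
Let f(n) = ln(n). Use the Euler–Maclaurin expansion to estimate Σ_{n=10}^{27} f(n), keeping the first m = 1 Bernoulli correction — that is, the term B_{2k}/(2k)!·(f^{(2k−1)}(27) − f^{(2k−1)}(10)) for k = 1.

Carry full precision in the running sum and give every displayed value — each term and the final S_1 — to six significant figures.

S_1 ≈ 51.7557

The integral term ∫_10^27 ln(x) dx = 48.9617.
Boundary: ½(f(10) + f(27)) = ½(2.30259 + 3.29584) = 2.79921.
Running total after boundary: 51.7610.
k=1: B_{2}/(2)! × [f^{(1)}(27) − f^{(1)}(10)] = 1/12 × (0.0370370 − 0.100000) = -0.00524691.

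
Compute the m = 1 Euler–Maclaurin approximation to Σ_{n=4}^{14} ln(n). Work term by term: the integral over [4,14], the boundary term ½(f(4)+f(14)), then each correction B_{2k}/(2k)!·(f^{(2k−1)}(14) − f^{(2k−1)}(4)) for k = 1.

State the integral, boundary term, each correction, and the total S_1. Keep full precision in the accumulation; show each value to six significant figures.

S_1 ≈ 23.3994

∫_4^14 ln(x) dx evaluates to 21.4016.
Endpoint term: (f(4) + f(14))/2 = (1.38629 + 2.63906)/2 = 2.01268.
So far: 23.4143.
Correction k=1: B_{2}/2! · (f^{(1)}(14) − f^{(1)}(4)) = 1/12 · (0.0714286 − 0.250000) = -0.0148810.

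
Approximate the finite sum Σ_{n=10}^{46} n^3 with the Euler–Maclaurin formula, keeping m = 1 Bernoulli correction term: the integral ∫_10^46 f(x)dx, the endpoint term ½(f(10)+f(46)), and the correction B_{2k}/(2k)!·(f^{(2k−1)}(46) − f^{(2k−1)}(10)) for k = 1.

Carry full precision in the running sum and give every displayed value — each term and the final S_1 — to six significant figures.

S_1 ≈ 1.16654e+06

Integral: ∫_10^46 x^3 dx = 1.11686e+06.
Boundary: ½(f(10) + f(46)) = ½(1000.00 + 97336.0) = 49168.0.
Running total after boundary: 1.16603e+06.
Order-1 term: 1/12 · (6348.00 − 300.000) = 504.000.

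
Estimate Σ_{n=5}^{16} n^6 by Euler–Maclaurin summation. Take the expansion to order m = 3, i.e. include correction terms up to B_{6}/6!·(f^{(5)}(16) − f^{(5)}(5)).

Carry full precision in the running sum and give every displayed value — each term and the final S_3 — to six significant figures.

S_3 ≈ 4.72552e+07

Integral: ∫_5^16 x^6 dx = 3.83368e+07.
Boundary: ½(f(5) + f(16)) = ½(15625.0 + 1.67772e+07) = 8.39642e+06.
Integral + boundary = 4.67332e+07.
Correction k=1: B_{2}/2! · (f^{(1)}(16) − f^{(1)}(5)) = 1/12 · (6.29146e+06 − 18750.0) = 522726.
Partial sum through k=1: 4.72559e+07.
Correction k=2: B_{4}/4! · (f^{(3)}(16) − f^{(3)}(5)) = −1/720 · (491520 − 15000.0) = -661.833.
Partial sum through k=2: 4.72552e+07.
Correction k=3: B_{6}/6! · (f^{(5)}(16) − f^{(5)}(5)) = 1/30240 · (11520.0 − 3600.00) = 0.261905.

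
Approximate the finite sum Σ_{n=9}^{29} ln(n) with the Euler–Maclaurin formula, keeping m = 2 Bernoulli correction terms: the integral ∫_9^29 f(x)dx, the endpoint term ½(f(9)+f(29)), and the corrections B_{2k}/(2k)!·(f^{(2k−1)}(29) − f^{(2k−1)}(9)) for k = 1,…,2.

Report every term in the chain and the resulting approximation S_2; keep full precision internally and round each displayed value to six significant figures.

The integral term ∫_9^29 ln(x) dx = 57.8766.
Endpoint term: (f(9) + f(29))/2 = (2.19722 + 3.36730)/2 = 2.78226.
Running total after boundary: 60.6588.
Correction k=1: B_{2}/2! · (f^{(1)}(29) − f^{(1)}(9)) = 1/12 · (0.0344828 − 0.111111) = -0.00638570.
Running total after k=1: 60.6524.
Correction k=2: B_{4}/4! · (f^{(3)}(29) − f^{(3)}(9)) = −1/720 · (8.20042e-05 − 0.00274348) = 3.69650e-06.

S_2 ≈ 60.6524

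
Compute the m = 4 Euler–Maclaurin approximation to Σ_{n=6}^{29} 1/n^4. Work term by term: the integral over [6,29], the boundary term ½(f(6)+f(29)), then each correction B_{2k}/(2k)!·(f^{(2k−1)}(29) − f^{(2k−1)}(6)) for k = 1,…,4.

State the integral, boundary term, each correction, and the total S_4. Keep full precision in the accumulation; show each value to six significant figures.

Integral: ∫_6^29 1/x^4 dx = 0.00152954.
Endpoint term: (f(6) + f(29))/2 = (0.000771605 + 1.41387e-06)/2 = 0.000386509.
So far: 0.00191605.
k=1: B_{2}/(2)! × [f^{(1)}(29) − f^{(1)}(6)] = 1/12 × (-1.95016e-07 − (-0.000514403)) = 4.28507e-05.
Partial sum through k=1: 0.00195890.
k=2: B_{4}/(4)! × [f^{(3)}(29) − f^{(3)}(6)] = −1/720 × (-6.95657e-09 − (-0.000428669)) = -5.95365e-07.
Partial sum through k=2: 0.00195831.
k=3: B_{6}/(6)! × [f^{(5)}(29) − f^{(5)}(6)] = 1/30240 × (-4.63220e-10 − (-0.000666819)) = 2.20509e-08.
Partial sum through k=3: 0.00195833.
k=4: B_{8}/(8)! × [f^{(7)}(29) − f^{(7)}(6)] = −1/1209600 × (-4.95717e-11 − (-0.00166705)) = -1.37818e-09.

S_4 ≈ 0.00195833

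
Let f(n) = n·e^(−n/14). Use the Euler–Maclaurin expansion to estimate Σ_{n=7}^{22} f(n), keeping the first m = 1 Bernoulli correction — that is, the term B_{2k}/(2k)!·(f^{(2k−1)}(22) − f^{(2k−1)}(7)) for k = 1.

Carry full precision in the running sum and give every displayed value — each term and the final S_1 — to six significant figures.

S_1 ≈ 77.9879

∫_7^22 x·e^(−x/14) dx evaluates to 73.6149.
Endpoint term: (f(7) + f(22))/2 = (4.24571 + 4.57046)/2 = 4.40809.
So far: 78.0230.
k=1: B_{2}/(2)! × [f^{(1)}(22) − f^{(1)}(7)] = 1/12 × (-0.118713 − 0.303265) = -0.0351649.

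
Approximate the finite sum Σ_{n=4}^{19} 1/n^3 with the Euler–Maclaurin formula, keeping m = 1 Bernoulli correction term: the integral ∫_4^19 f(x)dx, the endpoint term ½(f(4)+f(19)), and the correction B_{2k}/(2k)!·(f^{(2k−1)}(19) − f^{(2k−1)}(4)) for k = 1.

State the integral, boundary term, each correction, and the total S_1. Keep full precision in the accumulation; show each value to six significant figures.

S_1 ≈ 0.0387250

The integral term ∫_4^19 1/x^3 dx = 0.0298650.
½[f(4) + f(19)] = ½[0.0156250 + 0.000145794] = 0.00788540.
Integral + boundary = 0.0377504.
k=1: B_{2}/(2)! × [f^{(1)}(19) − f^{(1)}(4)] = 1/12 × (-2.30201e-05 − (-0.0117188)) = 0.000974644.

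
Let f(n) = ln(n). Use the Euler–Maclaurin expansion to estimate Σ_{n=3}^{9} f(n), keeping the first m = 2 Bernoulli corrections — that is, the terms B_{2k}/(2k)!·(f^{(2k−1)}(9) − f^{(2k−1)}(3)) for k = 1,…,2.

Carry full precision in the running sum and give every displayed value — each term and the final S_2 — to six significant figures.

The integral term ∫_3^9 ln(x) dx = 10.4792.
Boundary: ½(f(3) + f(9)) = ½(1.09861 + 2.19722) = 1.64792.
So far: 12.1271.
Order-1 term: 1/12 · (0.111111 − 0.333333) = -0.0185185.
Partial sum through k=1: 12.1086.
Order-2 term: −1/720 · (0.00274348 − 0.0740741) = 9.90703e-05.

S_2 ≈ 12.1087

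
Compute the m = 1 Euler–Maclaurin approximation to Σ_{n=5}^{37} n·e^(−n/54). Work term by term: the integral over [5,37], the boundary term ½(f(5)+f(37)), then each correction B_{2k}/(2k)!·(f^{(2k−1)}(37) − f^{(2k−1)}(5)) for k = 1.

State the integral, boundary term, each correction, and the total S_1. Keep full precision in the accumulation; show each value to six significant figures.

S_1 ≈ 439.152

The integral term ∫_5^37 x·e^(−x/54) dx = 427.605.
Endpoint term: (f(5) + f(37))/2 = (4.55782 + 18.6479)/2 = 11.6029.
Integral + boundary = 439.208.
Order-1 term: 1/12 · (0.158666 − 0.827161) = -0.0557079.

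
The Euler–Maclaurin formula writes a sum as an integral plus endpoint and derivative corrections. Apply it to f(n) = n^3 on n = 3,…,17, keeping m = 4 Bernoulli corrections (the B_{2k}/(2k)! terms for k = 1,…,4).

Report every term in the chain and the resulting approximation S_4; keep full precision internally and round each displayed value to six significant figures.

S_4 ≈ 23400.0

∫_3^17 x^3 dx evaluates to 20860.0.
Endpoint term: (f(3) + f(17))/2 = (27.0000 + 4913.00)/2 = 2470.00.
So far: 23330.0.
Correction k=1: B_{2}/2! · (f^{(1)}(17) − f^{(1)}(3)) = 1/12 · (867.000 − 27.0000) = 70.0000.
After k=1: 23400.0.
Correction k=2: B_{4}/4! · (f^{(3)}(17) − f^{(3)}(3)) = −1/720 · (6.00000 − 6.00000) = 0.00000.
After k=2: 23400.0.
Correction k=3: B_{6}/6! · (f^{(5)}(17) − f^{(5)}(3)) = 1/30240 · (0.00000 − 0.00000) = 0.00000.
After k=3: 23400.0.
Correction k=4: B_{8}/8! · (f^{(7)}(17) − f^{(7)}(3)) = −1/1209600 · (0.00000 − 0.00000) = 0.00000.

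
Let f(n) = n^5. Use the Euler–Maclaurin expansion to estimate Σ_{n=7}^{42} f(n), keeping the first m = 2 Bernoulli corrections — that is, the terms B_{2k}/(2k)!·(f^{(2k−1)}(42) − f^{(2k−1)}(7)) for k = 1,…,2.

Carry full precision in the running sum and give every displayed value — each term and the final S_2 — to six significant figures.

S_2 ≈ 9.81468e+08

Integral: ∫_7^42 x^5 dx = 9.14819e+08.
Boundary: ½(f(7) + f(42)) = ½(16807.0 + 1.30691e+08) = 6.53540e+07.
So far: 9.80173e+08.
Correction k=1: B_{2}/2! · (f^{(1)}(42) − f^{(1)}(7)) = 1/12 · (1.55585e+07 − 12005.0) = 1.29554e+06.
After k=1: 9.81469e+08.
Correction k=2: B_{4}/4! · (f^{(3)}(42) − f^{(3)}(7)) = −1/720 · (105840 − 2940.00) = -142.917.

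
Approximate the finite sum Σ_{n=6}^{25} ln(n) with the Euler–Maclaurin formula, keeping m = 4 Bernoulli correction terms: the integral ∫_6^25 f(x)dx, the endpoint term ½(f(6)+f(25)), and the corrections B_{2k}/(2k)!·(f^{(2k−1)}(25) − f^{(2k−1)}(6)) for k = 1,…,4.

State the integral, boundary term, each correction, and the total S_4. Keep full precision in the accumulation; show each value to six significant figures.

The integral term ∫_6^25 ln(x) dx = 50.7213.
½[f(6) + f(25)] = ½[1.79176 + 3.21888] = 2.50532.
So far: 53.2267.
k=1: B_{2}/(2)! × [f^{(1)}(25) − f^{(1)}(6)] = 1/12 × (0.0400000 − 0.166667) = -0.0105556.
After k=1: 53.2161.
k=2: B_{4}/(4)! × [f^{(3)}(25) − f^{(3)}(6)] = −1/720 × (0.000128000 − 0.00925926) = 1.26823e-05.
After k=2: 53.2161.
k=3: B_{6}/(6)! × [f^{(5)}(25) − f^{(5)}(6)] = 1/30240 × (2.45760e-06 − 0.00308642) = -1.01983e-07.
After k=3: 53.2161.
k=4: B_{8}/(8)! × [f^{(7)}(25) − f^{(7)}(6)] = −1/1209600 × (1.17965e-07 − 0.00257202) = 2.12624e-09.

S_4 ≈ 53.2161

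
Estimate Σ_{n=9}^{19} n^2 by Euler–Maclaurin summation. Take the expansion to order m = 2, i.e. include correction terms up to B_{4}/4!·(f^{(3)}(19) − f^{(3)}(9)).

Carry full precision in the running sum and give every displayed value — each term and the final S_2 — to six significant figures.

Integral: ∫_9^19 x^2 dx = 2043.33.
½[f(9) + f(19)] = ½[81.0000 + 361.000] = 221.000.
Integral + boundary = 2264.33.
Order-1 term: 1/12 · (38.0000 − 18.0000) = 1.66667.
After k=1: 2266.00.
Order-2 term: −1/720 · (0.00000 − 0.00000) = 0.00000.

S_2 ≈ 2266.00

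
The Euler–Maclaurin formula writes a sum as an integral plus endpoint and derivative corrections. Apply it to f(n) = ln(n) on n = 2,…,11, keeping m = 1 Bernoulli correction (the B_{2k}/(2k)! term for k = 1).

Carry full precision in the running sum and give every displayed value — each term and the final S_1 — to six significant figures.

S_1 ≈ 17.5020

Integral: ∫_2^11 ln(x) dx = 15.9906.
Boundary: ½(f(2) + f(11)) = ½(0.693147 + 2.39790) = 1.54552.
So far: 17.5361.
Correction k=1: B_{2}/2! · (f^{(1)}(11) − f^{(1)}(2)) = 1/12 · (0.0909091 − 0.500000) = -0.0340909.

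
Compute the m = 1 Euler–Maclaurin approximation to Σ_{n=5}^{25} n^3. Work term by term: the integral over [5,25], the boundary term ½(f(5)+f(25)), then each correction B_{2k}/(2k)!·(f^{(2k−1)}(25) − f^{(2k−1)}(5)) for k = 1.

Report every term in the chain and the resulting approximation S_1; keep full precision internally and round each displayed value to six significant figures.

Integral: ∫_5^25 x^3 dx = 97500.0.
½[f(5) + f(25)] = ½[125.000 + 15625.0] = 7875.00.
So far: 105375.
k=1: B_{2}/(2)! × [f^{(1)}(25) − f^{(1)}(5)] = 1/12 × (1875.00 − 75.0000) = 150.000.

S_1 ≈ 105525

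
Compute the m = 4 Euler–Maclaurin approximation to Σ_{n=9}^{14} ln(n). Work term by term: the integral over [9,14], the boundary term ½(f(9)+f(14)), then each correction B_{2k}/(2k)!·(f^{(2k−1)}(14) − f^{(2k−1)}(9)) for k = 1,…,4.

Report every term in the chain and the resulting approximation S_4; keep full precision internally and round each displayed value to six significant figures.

The integral term ∫_9^14 ln(x) dx = 12.1718.
½[f(9) + f(14)] = ½[2.19722 + 2.63906] = 2.41814.
Running total after boundary: 14.5899.
k=1: B_{2}/(2)! × [f^{(1)}(14) − f^{(1)}(9)] = 1/12 × (0.0714286 − 0.111111) = -0.00330688.
Partial sum through k=1: 14.5866.
k=2: B_{4}/(4)! × [f^{(3)}(14) − f^{(3)}(9)] = −1/720 × (0.000728863 − 0.00274348) = 2.79809e-06.
Partial sum through k=2: 14.5866.
k=3: B_{6}/(6)! × [f^{(5)}(14) − f^{(5)}(9)] = 1/30240 × (4.46243e-05 − 0.000406442) = -1.19649e-08.
Partial sum through k=3: 14.5866.
k=4: B_{8}/(8)! × [f^{(7)}(14) − f^{(7)}(9)] = −1/1209600 × (6.83024e-06 − 0.000150534) = 1.18803e-10.

S_4 ≈ 14.5866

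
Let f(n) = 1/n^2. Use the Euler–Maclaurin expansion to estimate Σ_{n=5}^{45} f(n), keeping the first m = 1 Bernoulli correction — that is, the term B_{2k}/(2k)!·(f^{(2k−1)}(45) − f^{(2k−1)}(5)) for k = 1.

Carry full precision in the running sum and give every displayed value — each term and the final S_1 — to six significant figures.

S_1 ≈ 0.199356

The integral term ∫_5^45 1/x^2 dx = 0.177778.
Endpoint term: (f(5) + f(45))/2 = (0.0400000 + 0.000493827)/2 = 0.0202469.
So far: 0.198025.
k=1: B_{2}/(2)! × [f^{(1)}(45) − f^{(1)}(5)] = 1/12 × (-2.19479e-05 − (-0.0160000)) = 0.00133150.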